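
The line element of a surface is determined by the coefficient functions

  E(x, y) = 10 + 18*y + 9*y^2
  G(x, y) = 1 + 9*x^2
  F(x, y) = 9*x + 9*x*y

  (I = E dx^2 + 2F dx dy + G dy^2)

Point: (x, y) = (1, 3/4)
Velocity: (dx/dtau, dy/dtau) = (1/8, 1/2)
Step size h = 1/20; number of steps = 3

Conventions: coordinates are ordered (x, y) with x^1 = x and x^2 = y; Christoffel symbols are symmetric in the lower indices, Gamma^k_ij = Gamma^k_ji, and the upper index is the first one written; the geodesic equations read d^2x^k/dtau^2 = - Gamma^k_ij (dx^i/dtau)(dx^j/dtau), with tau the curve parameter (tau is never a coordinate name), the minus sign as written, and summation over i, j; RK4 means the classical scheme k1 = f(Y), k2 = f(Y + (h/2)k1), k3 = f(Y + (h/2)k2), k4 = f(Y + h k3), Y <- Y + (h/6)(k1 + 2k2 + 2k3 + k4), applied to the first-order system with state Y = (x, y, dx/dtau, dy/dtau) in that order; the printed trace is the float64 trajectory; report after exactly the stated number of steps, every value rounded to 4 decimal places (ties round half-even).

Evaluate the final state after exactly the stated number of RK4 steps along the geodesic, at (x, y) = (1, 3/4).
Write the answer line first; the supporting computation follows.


Answer: x = 1.0182, y = 0.8247, dx/dtau = 0.1175, dy/dtau = 0.4958

f(Y) = (dx/dtau, dy/dtau, -Gamma^x_ij Y'^i Y'^j, -Gamma^y_ij Y'^i Y'^j) with the Gammas evaluated at the stage position; h = 0.050000; intermediate values shown to 6 dp
step 0: x = 1.0000, y = 0.7500, dx/dtau = 0.1250, dy/dtau = 0.5000
step 1:
  k1: at (x, y) = (1.000000, 0.750000), (dx/dtau, dy/dtau) = (0.125000, 0.500000); Gamma_xxx = 0.000000, Gamma_xxy = 0.419301, Gamma_xyy = 0.000000, Gamma_yxx = 0.000000, Gamma_yxy = 0.239601, Gamma_yyy = 0.000000; k1 = (0.125000, 0.500000, -0.052413, -0.029950)
  k2: at (x, y) = (1.003125, 0.762500), (dx/dtau, dy/dtau) = (0.123690, 0.499251); Gamma_xxx = 0.000000, Gamma_xxy = 0.417281, Gamma_xyy = 0.000000, Gamma_yxx = 0.000000, Gamma_yxy = 0.237495, Gamma_yyy = 0.000000; k2 = (0.123690, 0.499251, -0.051536, -0.029332)
  k3: at (x, y) = (1.003092, 0.762481), (dx/dtau, dy/dtau) = (0.123712, 0.499267); Gamma_xxx = 0.000000, Gamma_xxy = 0.417289, Gamma_xyy = 0.000000, Gamma_yxx = 0.000000, Gamma_yxy = 0.237494, Gamma_yyy = 0.000000; k3 = (0.123712, 0.499267, -0.051548, -0.029338)
  k4: at (x, y) = (1.006186, 0.774963), (dx/dtau, dy/dtau) = (0.122423, 0.498533); Gamma_xxx = 0.000000, Gamma_xxy = 0.415292, Gamma_xyy = 0.000000, Gamma_yxx = 0.000000, Gamma_yxy = 0.235419, Gamma_yyy = 0.000000; k4 = (0.122423, 0.498533, -0.050692, -0.028736)
  Y <- Y + (h/6)(k1 + 2k2 + 2k3 + k4): x = 1.0062, y = 0.7750, dx/dtau = 0.1224, dy/dtau = 0.4985
step 2:
  k1: at (x, y) = (1.006185, 0.774963), (dx/dtau, dy/dtau) = (0.122423, 0.498533); Gamma_xxx = 0.000000, Gamma_xxy = 0.415292, Gamma_xyy = 0.000000, Gamma_yxx = 0.000000, Gamma_yxy = 0.235419, Gamma_yyy = 0.000000; k1 = (0.122423, 0.498533, -0.050692, -0.028736)
  k2: at (x, y) = (1.009246, 0.787426), (dx/dtau, dy/dtau) = (0.121155, 0.497815); Gamma_xxx = 0.000000, Gamma_xxy = 0.413318, Gamma_xyy = 0.000000, Gamma_yxx = 0.000000, Gamma_yxy = 0.233374, Gamma_yyy = 0.000000; k2 = (0.121155, 0.497815, -0.049857, -0.028151)
  k3: at (x, y) = (1.009214, 0.787408), (dx/dtau, dy/dtau) = (0.121176, 0.497829); Gamma_xxx = 0.000000, Gamma_xxy = 0.413326, Gamma_xyy = 0.000000, Gamma_yxx = 0.000000, Gamma_yxy = 0.233374, Gamma_yyy = 0.000000; k3 = (0.121176, 0.497829, -0.049868, -0.028157)
  k4: at (x, y) = (1.012244, 0.799855), (dx/dtau, dy/dtau) = (0.119929, 0.497125); Gamma_xxx = 0.000000, Gamma_xxy = 0.411374, Gamma_xyy = 0.000000, Gamma_yxx = 0.000000, Gamma_yxy = 0.231358, Gamma_yyy = 0.000000; k4 = (0.119929, 0.497125, -0.049052, -0.027587)
  Y <- Y + (h/6)(k1 + 2k2 + 2k3 + k4): x = 1.0122, y = 0.7999, dx/dtau = 0.1199, dy/dtau = 0.4971
step 3:
  k1: at (x, y) = (1.012244, 0.799854), (dx/dtau, dy/dtau) = (0.119929, 0.497125); Gamma_xxx = 0.000000, Gamma_xxy = 0.411374, Gamma_xyy = 0.000000, Gamma_yxx = 0.000000, Gamma_yxy = 0.231358, Gamma_yyy = 0.000000; k1 = (0.119929, 0.497125, -0.049052, -0.027587)
  k2: at (x, y) = (1.015242, 0.812282), (dx/dtau, dy/dtau) = (0.118703, 0.496436); Gamma_xxx = 0.000000, Gamma_xxy = 0.409445, Gamma_xyy = 0.000000, Gamma_yxx = 0.000000, Gamma_yxy = 0.229371, Gamma_yyy = 0.000000; k2 = (0.118703, 0.496436, -0.048256, -0.027033)
  k3: at (x, y) = (1.015211, 0.812265), (dx/dtau, dy/dtau) = (0.118723, 0.496449); Gamma_xxx = 0.000000, Gamma_xxy = 0.409452, Gamma_xyy = 0.000000, Gamma_yxx = 0.000000, Gamma_yxy = 0.229371, Gamma_yyy = 0.000000; k3 = (0.118723, 0.496449, -0.048266, -0.027038)
  k4: at (x, y) = (1.018180, 0.824677), (dx/dtau, dy/dtau) = (0.117516, 0.495773); Gamma_xxx = 0.000000, Gamma_xxy = 0.407544, Gamma_xyy = 0.000000, Gamma_yxx = 0.000000, Gamma_yxy = 0.227412, Gamma_yyy = 0.000000; k4 = (0.117516, 0.495773, -0.047488, -0.026499)
  Y <- Y + (h/6)(k1 + 2k2 + 2k3 + k4): x = 1.0182, y = 0.8247, dx/dtau = 0.1175, dy/dtau = 0.4958


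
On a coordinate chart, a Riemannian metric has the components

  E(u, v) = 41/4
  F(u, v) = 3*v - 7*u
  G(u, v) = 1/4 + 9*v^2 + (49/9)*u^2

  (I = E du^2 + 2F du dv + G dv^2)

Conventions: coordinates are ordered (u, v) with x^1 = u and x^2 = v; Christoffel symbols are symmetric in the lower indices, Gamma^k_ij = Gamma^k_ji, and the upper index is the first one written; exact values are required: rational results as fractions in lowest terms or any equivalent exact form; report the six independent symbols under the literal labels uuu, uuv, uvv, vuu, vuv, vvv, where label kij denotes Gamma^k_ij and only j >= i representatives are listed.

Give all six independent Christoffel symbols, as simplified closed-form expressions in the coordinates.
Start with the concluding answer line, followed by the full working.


Answer: Gamma_uuu = (-7056*u + 3024*v)/(980*u^2 + 6048*u*v + 11988*v^2 + 369), Gamma_uuv = (5488*u^2 - 2352*u*v)/(980*u^2 + 6048*u*v + 11988*v^2 + 369), Gamma_uvv = (-38416*u^3 + 21168*u^2 - 63504*u*v^2 + 81648*u*v - 1764*u + 972)/(8820*u^2 + 54432*u*v + 107892*v^2 + 3321), Gamma_vuu = -10332/(980*u^2 + 6048*u*v + 11988*v^2 + 369), Gamma_vuv = 8036*u/(980*u^2 + 6048*u*v + 11988*v^2 + 369), Gamma_vvv = (-5488*u^2 + 2352*u*v + 3024*u + 11988*v)/(980*u^2 + 6048*u*v + 11988*v^2 + 369)

E = 41/4; F = 3*v - 7*u; G = 1/4 + 9*v^2 + (49/9)*u^2
Gamma^k_ij = (1/2) g^{kl} (d_i g_jl + d_j g_il - d_l g_ij), with g^inv = (1/(EG-F^2)) [[G, -F], [-F, E]]
first partials: E_u = 0, E_v = 0, F_u = -7, F_v = 3, G_u = (98/9)*u, G_v = 18*v
D = EG - F^2 = 41/16 + (333/4)*v^2 + 42*u*v + (245/36)*u^2
expanded: Gamma^u_uu = (G E_u - 2F F_u + F E_v)/(2D), Gamma^u_uv = (G E_v - F G_u)/(2D), Gamma^u_vv = (2G F_v - G G_u - F G_v)/(2D), Gamma^v_uu = (2E F_u - E E_v - F E_u)/(2D), Gamma^v_uv = (E G_u - F E_v)/(2D), Gamma^v_vv = (E G_v - 2F F_v + F G_u)/(2D); substitute and cancel common factors


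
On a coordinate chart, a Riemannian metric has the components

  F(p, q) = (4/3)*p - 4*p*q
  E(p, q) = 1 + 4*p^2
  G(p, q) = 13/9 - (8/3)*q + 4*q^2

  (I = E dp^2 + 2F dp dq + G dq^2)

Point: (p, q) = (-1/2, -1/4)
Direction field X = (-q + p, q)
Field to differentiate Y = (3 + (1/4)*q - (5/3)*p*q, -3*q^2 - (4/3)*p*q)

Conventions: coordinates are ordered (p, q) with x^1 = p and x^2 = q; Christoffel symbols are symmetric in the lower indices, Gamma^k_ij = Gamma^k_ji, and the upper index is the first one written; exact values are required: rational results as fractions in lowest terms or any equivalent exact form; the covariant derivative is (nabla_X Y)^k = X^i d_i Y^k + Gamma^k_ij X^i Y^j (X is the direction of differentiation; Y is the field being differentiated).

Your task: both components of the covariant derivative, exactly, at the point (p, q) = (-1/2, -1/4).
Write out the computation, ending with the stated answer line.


E = 2, F = -7/6, G = 85/36 at the point
E_p = -4, E_q = 0, F_p = 7/3, F_q = 2, G_p = 0, G_q = -14/3
EG - F^2 = 121/36;  g^inv = (36/121) * [[85/36, 7/6], [7/6, 2]]
first-kind symbols [ij,l] = (1/2)(d_i g_jl + d_j g_il - d_l g_ij): [pp,p] = E_p/2 = -2, [pp,q] = F_p - E_q/2 = 7/3, [pq,p] = E_q/2 = 0, [pq,q] = G_p/2 = 0, [qq,p] = F_q - G_p/2 = 2, [qq,q] = G_q/2 = -7/3
Gamma^p_ij = (G*[ij,p] - F*[ij,q])/(EG - F^2), Gamma^q_ij = (E*[ij,q] - F*[ij,p])/(EG - F^2)
Gamma_ppp = -72/121, Gamma_ppq = 0, Gamma_pqq = 72/121, Gamma_qpp = 84/121, Gamma_qpq = 0, Gamma_qqq = -84/121
X = (-1/4, -1/4), Y = (131/48, -17/48) at the point

Answer: (nabla_X Y)^p = 81/968, (nabla_X Y)^q = -1123/968


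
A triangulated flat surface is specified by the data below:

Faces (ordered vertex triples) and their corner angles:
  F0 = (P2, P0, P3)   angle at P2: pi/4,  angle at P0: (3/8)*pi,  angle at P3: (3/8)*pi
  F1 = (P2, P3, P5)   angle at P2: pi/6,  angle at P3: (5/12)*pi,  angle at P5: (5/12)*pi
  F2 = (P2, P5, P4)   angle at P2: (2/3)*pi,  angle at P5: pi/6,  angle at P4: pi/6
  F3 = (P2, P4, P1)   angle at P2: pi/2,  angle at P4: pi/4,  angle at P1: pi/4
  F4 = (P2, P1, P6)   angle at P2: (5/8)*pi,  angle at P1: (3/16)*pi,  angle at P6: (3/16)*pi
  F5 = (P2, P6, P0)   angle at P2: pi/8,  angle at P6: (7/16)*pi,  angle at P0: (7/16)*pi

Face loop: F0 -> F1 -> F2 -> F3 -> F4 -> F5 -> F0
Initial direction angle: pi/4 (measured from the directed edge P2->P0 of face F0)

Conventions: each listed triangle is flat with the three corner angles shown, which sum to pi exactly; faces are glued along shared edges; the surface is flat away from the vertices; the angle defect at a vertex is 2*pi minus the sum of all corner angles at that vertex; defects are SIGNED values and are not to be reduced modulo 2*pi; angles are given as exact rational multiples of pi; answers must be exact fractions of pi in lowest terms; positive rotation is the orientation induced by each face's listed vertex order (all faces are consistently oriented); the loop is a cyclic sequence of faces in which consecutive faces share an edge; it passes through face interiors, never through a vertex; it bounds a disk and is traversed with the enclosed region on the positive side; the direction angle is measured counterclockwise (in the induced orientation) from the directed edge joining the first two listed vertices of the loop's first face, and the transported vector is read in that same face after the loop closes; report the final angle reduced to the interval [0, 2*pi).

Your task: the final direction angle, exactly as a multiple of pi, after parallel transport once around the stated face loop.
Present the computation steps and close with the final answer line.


enclosed vertex P2: corner angles sum to (7/3)*pi, defect = 2*pi - (7/3)*pi = -pi/3
summing the enclosed defects onto the initial angle, mod 2*pi in the induced orientation:
final angle = pi/4 - pi/3 = (23/12)*pi (mod 2*pi)

Answer: final direction angle = (23/12)*pi


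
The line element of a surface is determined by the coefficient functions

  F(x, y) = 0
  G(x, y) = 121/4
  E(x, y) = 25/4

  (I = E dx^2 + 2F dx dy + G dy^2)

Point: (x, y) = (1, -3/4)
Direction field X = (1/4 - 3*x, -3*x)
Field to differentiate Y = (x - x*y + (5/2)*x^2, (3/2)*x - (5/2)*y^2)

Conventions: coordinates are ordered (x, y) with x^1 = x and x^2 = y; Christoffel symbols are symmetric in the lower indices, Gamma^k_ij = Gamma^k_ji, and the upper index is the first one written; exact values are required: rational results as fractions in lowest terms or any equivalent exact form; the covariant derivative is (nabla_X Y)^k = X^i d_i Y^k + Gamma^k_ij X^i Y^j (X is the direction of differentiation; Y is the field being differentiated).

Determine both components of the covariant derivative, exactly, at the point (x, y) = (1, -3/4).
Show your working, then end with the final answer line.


E = 25/4, F = 0, G = 121/4 at the point
E_x = 0, E_y = 0, F_x = 0, F_y = 0, G_x = 0, G_y = 0
EG - F^2 = 3025/16;  g^inv = (16/3025) * [[121/4, 0], [0, 25/4]]
first-kind symbols [ij,l] = (1/2)(d_i g_jl + d_j g_il - d_l g_ij): [xx,x] = E_x/2 = 0, [xx,y] = F_x - E_y/2 = 0, [xy,x] = E_y/2 = 0, [xy,y] = G_x/2 = 0, [yy,x] = F_y - G_x/2 = 0, [yy,y] = G_y/2 = 0
Gamma^x_ij = (G*[ij,x] - F*[ij,y])/(EG - F^2), Gamma^y_ij = (E*[ij,y] - F*[ij,x])/(EG - F^2)
Gamma_xxx = 0, Gamma_xxy = 0, Gamma_xyy = 0, Gamma_yxx = 0, Gamma_yxy = 0, Gamma_yyy = 0
X = (-11/4, -3), Y = (17/4, 3/32) at the point

Answer: (nabla_X Y)^x = -249/16, (nabla_X Y)^y = -123/8


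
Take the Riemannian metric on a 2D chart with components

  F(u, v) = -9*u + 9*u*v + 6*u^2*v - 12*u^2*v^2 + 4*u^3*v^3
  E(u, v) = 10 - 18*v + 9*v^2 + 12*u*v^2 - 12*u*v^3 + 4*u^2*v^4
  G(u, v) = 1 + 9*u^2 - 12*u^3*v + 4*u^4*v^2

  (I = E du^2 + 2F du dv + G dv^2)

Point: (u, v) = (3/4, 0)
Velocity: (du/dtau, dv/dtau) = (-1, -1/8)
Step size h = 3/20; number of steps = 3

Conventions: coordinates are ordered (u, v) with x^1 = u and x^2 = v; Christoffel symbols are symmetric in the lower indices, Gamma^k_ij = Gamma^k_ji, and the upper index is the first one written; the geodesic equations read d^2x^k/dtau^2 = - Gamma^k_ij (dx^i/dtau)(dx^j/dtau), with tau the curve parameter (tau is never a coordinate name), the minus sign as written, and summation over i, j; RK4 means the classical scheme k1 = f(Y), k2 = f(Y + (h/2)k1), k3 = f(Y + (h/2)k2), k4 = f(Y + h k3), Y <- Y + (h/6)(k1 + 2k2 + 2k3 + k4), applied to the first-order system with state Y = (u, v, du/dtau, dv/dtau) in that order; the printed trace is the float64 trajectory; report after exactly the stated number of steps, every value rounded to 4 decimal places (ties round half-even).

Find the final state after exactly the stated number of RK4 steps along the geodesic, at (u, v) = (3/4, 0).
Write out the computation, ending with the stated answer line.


f(Y) = (du/dtau, dv/dtau, -Gamma^u_ij Y'^i Y'^j, -Gamma^v_ij Y'^i Y'^j) with the Gammas evaluated at the stage position; h = 0.150000; intermediate values shown to 6 dp
step 0: u = 0.7500, v = 0.0000, du/dtau = -1.0000, dv/dtau = -0.1250
step 1:
  k1: at (u, v) = (0.750000, 0.000000), (du/dtau, dv/dtau) = (-1.000000, -0.125000); Gamma_uuu = 0.000000, Gamma_uuv = -0.597510, Gamma_uvv = 0.224066, Gamma_vuu = 0.000000, Gamma_vuv = 0.448133, Gamma_vvv = -0.168050; k1 = (-1.000000, -0.125000, 0.145877, -0.109407)
  k2: at (u, v) = (0.675000, -0.009375), (du/dtau, dv/dtau) = (-0.989059, -0.133206); Gamma_uuu = 0.000037, Gamma_uuv = -0.640407, Gamma_uvv = 0.192896, Gamma_vuu = -0.000025, Gamma_vuv = 0.430050, Gamma_vvv = -0.129535; k2 = (-0.989059, -0.133206, 0.165286, -0.110994)
  k3: at (u, v) = (0.675821, -0.009990), (du/dtau, dv/dtau) = (-0.987604, -0.133325); Gamma_uuu = 0.000042, Gamma_uuv = -0.640101, Gamma_uvv = 0.193165, Gamma_vuu = -0.000028, Gamma_vuv = 0.430223, Gamma_vvv = -0.129829; k3 = (-0.987604, -0.133325, 0.165092, -0.110961)
  k4: at (u, v) = (0.601859, -0.019999), (du/dtau, dv/dtau) = (-0.975236, -0.141644); Gamma_uuu = 0.000179, Gamma_uuv = -0.681970, Gamma_uvv = 0.162088, Gamma_vuu = -0.000106, Gamma_vuv = 0.405568, Gamma_vvv = -0.096394; k4 = (-0.975236, -0.141644, 0.184988, -0.110012)
  Y <- Y + (h/6)(k1 + 2k2 + 2k3 + k4): u = 0.6018, v = -0.0200, du/dtau = -0.9752, dv/dtau = -0.1416
step 2:
  k1: at (u, v) = (0.601786, -0.019993), (du/dtau, dv/dtau) = (-0.975210, -0.141583); Gamma_uuu = 0.000179, Gamma_uuv = -0.682008, Gamma_uvv = 0.162058, Gamma_vuu = -0.000106, Gamma_vuv = 0.405542, Gamma_vvv = -0.096365; k1 = (-0.975210, -0.141583, 0.184916, -0.109956)
  k2: at (u, v) = (0.528645, -0.030611), (du/dtau, dv/dtau) = (-0.961341, -0.149830); Gamma_uuu = 0.000441, Gamma_uuv = -0.721617, Gamma_uvv = 0.131605, Gamma_vuu = -0.000229, Gamma_vuv = 0.374022, Gamma_vvv = -0.068212; k2 = (-0.961341, -0.149830, 0.204518, -0.106004)
  k3: at (u, v) = (0.529685, -0.031230), (du/dtau, dv/dtau) = (-0.959871, -0.149534); Gamma_uuu = 0.000459, Gamma_uuv = -0.721131, Gamma_uvv = 0.131973, Gamma_vuu = -0.000238, Gamma_vuv = 0.374365, Gamma_vvv = -0.068512; k3 = (-0.959871, -0.149534, 0.203638, -0.105716)
  k4: at (u, v) = (0.457805, -0.042423), (du/dtau, dv/dtau) = (-0.944664, -0.157441); Gamma_uuu = 0.000885, Gamma_uuv = -0.756731, Gamma_uvv = 0.103065, Gamma_vuu = -0.000393, Gamma_vuv = 0.336463, Gamma_vvv = -0.045825; k4 = (-0.944664, -0.157441, 0.221750, -0.098596)
  Y <- Y + (h/6)(k1 + 2k2 + 2k3 + k4): u = 0.4577, v = -0.0424, du/dtau = -0.9446, dv/dtau = -0.1574
step 3:
  k1: at (u, v) = (0.457729, -0.042436), (du/dtau, dv/dtau) = (-0.944635, -0.157383); Gamma_uuu = 0.000886, Gamma_uuv = -0.756767, Gamma_uvv = 0.103034, Gamma_vuu = -0.000394, Gamma_vuv = 0.336418, Gamma_vvv = -0.045804; k1 = (-0.944635, -0.157383, 0.221674, -0.098544)
  k2: at (u, v) = (0.386881, -0.054240), (du/dtau, dv/dtau) = (-0.928010, -0.164774); Gamma_uuu = 0.001502, Gamma_uuv = -0.787007, Gamma_uvv = 0.076394, Gamma_vuu = -0.000558, Gamma_vuv = 0.292642, Gamma_vvv = -0.028406; k2 = (-0.928010, -0.164774, 0.237318, -0.088245)
  k3: at (u, v) = (0.388128, -0.054794), (du/dtau, dv/dtau) = (-0.926836, -0.164001); Gamma_uuu = 0.001531, Gamma_uuv = -0.786433, Gamma_uvv = 0.076803, Gamma_vuu = -0.000571, Gamma_vuv = 0.293267, Gamma_vvv = -0.028640; k3 = (-0.926836, -0.164001, 0.235699, -0.087894)
  k4: at (u, v) = (0.318703, -0.067037), (du/dtau, dv/dtau) = (-0.909280, -0.170567); Gamma_uuu = 0.002359, Gamma_uuv = -0.809919, Gamma_uvv = 0.053324, Gamma_vuu = -0.000714, Gamma_vuv = 0.245133, Gamma_vvv = -0.016139; k4 = (-0.909280, -0.170567, 0.247724, -0.074977)
  Y <- Y + (h/6)(k1 + 2k2 + 2k3 + k4): u = 0.3186, v = -0.0671, du/dtau = -0.9092, dv/dtau = -0.1705

Answer: u = 0.3186, v = -0.0671, du/dtau = -0.9092, dv/dtau = -0.1705


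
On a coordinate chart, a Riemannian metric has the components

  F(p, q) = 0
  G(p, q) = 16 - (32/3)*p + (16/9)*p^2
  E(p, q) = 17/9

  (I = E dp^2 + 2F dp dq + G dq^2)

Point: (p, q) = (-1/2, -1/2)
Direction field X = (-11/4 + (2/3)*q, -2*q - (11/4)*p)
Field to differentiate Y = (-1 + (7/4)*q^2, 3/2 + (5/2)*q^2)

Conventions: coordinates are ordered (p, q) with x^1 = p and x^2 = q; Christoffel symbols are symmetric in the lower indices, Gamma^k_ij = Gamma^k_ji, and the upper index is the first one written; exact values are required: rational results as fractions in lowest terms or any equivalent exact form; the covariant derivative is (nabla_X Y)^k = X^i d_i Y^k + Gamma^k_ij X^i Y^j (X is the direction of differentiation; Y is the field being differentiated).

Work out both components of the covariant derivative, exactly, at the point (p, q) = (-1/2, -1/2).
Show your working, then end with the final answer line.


E = 17/9, F = 0, G = 196/9 at the point
E_p = 0, E_q = 0, F_p = 0, F_q = 0, G_p = -112/9, G_q = 0
EG - F^2 = 3332/81;  g^inv = (81/3332) * [[196/9, 0], [0, 17/9]]
first-kind symbols [ij,l] = (1/2)(d_i g_jl + d_j g_il - d_l g_ij): [pp,p] = E_p/2 = 0, [pp,q] = F_p - E_q/2 = 0, [pq,p] = E_q/2 = 0, [pq,q] = G_p/2 = -56/9, [qq,p] = F_q - G_p/2 = 56/9, [qq,q] = G_q/2 = 0
Gamma^p_ij = (G*[ij,p] - F*[ij,q])/(EG - F^2), Gamma^q_ij = (E*[ij,q] - F*[ij,p])/(EG - F^2)
Gamma_ppp = 0, Gamma_ppq = 0, Gamma_pqq = 56/17, Gamma_qpp = 0, Gamma_qpq = -2/7, Gamma_qqq = 0
X = (-37/12, 19/8), Y = (-9/16, 17/8) at the point

Answer: (nabla_X Y)^p = 399/32, (nabla_X Y)^q = -4951/1344


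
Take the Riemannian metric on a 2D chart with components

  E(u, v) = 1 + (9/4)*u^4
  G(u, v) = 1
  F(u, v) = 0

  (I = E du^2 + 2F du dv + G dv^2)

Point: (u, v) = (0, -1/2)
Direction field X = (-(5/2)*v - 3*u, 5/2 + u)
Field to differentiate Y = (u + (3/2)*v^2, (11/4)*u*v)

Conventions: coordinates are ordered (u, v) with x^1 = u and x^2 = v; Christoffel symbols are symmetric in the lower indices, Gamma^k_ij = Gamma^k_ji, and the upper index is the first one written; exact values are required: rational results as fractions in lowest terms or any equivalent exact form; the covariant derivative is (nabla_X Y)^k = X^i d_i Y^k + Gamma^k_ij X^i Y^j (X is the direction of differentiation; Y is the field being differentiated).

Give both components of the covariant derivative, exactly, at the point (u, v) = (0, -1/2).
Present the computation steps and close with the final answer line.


E = 1, F = 0, G = 1 at the point
E_u = 0, E_v = 0, F_u = 0, F_v = 0, G_u = 0, G_v = 0
EG - F^2 = 1;  g^inv = (1) * [[1, 0], [0, 1]]
first-kind symbols [ij,l] = (1/2)(d_i g_jl + d_j g_il - d_l g_ij): [uu,u] = E_u/2 = 0, [uu,v] = F_u - E_v/2 = 0, [uv,u] = E_v/2 = 0, [uv,v] = G_u/2 = 0, [vv,u] = F_v - G_u/2 = 0, [vv,v] = G_v/2 = 0
Gamma^u_ij = (G*[ij,u] - F*[ij,v])/(EG - F^2), Gamma^v_ij = (E*[ij,v] - F*[ij,u])/(EG - F^2)
Gamma_uuu = 0, Gamma_uuv = 0, Gamma_uvv = 0, Gamma_vuu = 0, Gamma_vuv = 0, Gamma_vvv = 0
X = (5/4, 5/2), Y = (3/8, 0) at the point

Answer: (nabla_X Y)^u = -5/2, (nabla_X Y)^v = -55/32


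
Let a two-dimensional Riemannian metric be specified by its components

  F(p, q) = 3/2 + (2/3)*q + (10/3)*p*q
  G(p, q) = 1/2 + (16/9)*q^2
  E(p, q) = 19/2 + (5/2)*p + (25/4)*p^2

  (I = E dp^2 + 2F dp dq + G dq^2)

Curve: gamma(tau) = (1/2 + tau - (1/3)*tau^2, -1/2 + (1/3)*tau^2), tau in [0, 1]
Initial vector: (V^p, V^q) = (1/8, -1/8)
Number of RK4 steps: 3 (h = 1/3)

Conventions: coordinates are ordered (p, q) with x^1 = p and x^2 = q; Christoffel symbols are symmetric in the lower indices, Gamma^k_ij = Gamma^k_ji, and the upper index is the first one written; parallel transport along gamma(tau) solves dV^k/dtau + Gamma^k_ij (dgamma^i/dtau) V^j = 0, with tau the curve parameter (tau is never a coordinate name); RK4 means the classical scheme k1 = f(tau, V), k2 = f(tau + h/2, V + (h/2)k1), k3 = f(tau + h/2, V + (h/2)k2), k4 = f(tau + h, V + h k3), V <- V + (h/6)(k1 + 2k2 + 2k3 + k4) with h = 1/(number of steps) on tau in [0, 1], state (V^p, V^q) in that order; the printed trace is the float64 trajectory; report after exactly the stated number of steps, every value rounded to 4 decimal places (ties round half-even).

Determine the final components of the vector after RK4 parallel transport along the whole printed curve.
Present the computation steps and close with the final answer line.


gamma'(tau) = (1 - (2/3)*tau, (2/3)*tau); f(tau, V)^k = -Gamma^k_ij(gamma(tau)) gamma'^i(tau) V^j; h = 1/3; intermediate values shown to 6 dp
curve data and Christoffel symbols at the stage parameters:
  tau = 0.000000: gamma = (0.500000, -0.500000), gamma' = (1.000000, 0.000000); Gamma_ppp = 0.406994, Gamma_ppq = 0.000000, Gamma_pqq = 0.217064, Gamma_qpp = -1.908351, Gamma_qpq = 0.000000, Gamma_qqq = -1.017787
  tau = 0.166667: gamma = (0.657407, -0.490741), gamma' = (0.888889, 0.111111); Gamma_ppp = 0.399767, Gamma_ppq = 0.000000, Gamma_pqq = 0.213209, Gamma_qpp = -1.804434, Gamma_qpq = 0.000000, Gamma_qqq = -0.962365
  tau = 0.333333: gamma = (0.796296, -0.462963), gamma' = (0.777778, 0.222222); Gamma_ppp = 0.398725, Gamma_ppq = 0.000000, Gamma_pqq = 0.212653, Gamma_qpp = -1.734610, Gamma_qpq = 0.000000, Gamma_qqq = -0.925125
  tau = 0.500000: gamma = (0.916667, -0.416667), gamma' = (0.666667, 0.333333); Gamma_ppp = 0.404438, Gamma_ppq = 0.000000, Gamma_pqq = 0.215700, Gamma_qpp = -1.692087, Gamma_qpq = 0.000000, Gamma_qqq = -0.902446
  tau = 0.666667: gamma = (1.018519, -0.351852), gamma' = (0.555556, 0.444444); Gamma_ppp = 0.417384, Gamma_ppq = 0.000000, Gamma_pqq = 0.222605, Gamma_qpp = -1.669824, Gamma_qpq = 0.000000, Gamma_qqq = -0.890573
  tau = 0.833333: gamma = (1.101852, -0.268519), gamma' = (0.444444, 0.555556); Gamma_ppp = 0.438032, Gamma_ppq = 0.000000, Gamma_pqq = 0.233617, Gamma_qpp = -1.658276, Gamma_qpq = 0.000000, Gamma_qqq = -0.884414
  tau = 1.000000: gamma = (1.166667, -0.166667), gamma' = (0.333333, 0.666667); Gamma_ppp = 0.466288, Gamma_ppq = 0.000000, Gamma_pqq = 0.248687, Gamma_qpp = -1.639939, Gamma_qpq = 0.000000, Gamma_qqq = -0.874634
step 0: V^p = 0.1250, V^q = -0.1250
step 1: k1 = (-0.050874, 0.238544), k2 = (-0.039386, 0.177778), k3 = (-0.039827, 0.179766), k4 = (-0.031573, 0.137353); V <- V + (h/6)(k1 + 2k2 + 2k3 + k4): V^p = 0.1116, V^q = -0.0644
step 2: k1 = (-0.031572, 0.137351), k2 = (-0.025693, 0.107493), k3 = (-0.025599, 0.107101), k4 = (-0.021065, 0.084275); V <- V + (h/6)(k1 + 2k2 + 2k3 + k4): V^p = 0.1030, V^q = -0.0282
step 3: k1 = (-0.021089, 0.084371), k2 = (-0.017528, 0.066355), k3 = (-0.017253, 0.065317), k4 = (-0.014043, 0.049391); V <- V + (h/6)(k1 + 2k2 + 2k3 + k4): V^p = 0.0972, V^q = -0.0062

Answer: V^p = 0.0972, V^q = -0.0062


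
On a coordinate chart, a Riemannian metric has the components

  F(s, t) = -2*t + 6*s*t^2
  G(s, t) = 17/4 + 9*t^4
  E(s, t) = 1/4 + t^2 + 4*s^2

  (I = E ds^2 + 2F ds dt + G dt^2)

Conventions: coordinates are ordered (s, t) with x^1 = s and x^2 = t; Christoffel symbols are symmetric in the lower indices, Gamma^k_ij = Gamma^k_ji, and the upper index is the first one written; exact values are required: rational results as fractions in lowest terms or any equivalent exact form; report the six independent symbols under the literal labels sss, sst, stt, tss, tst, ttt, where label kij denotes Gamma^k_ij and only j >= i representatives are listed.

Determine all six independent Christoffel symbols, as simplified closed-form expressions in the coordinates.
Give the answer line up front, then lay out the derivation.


Answer: Gamma_sss = (96*s*t^3 + 272*s + 192*t^3 - 32*t^2)/(272*s^2 + 384*s*t^3 + 144*t^6 + 36*t^4 + 4*t^2 + 17), Gamma_sst = (144*t^5 + 68*t)/(272*s^2 + 384*s*t^3 + 144*t^6 + 36*t^4 + 4*t^2 + 17), Gamma_stt = (816*s*t + 288*t^4 - 136)/(272*s^2 + 384*s*t^3 + 144*t^6 + 36*t^4 + 4*t^2 + 17), Gamma_tss = (-64*s^2*t + 128*s*t + 96*t^4 - 16*t^3 + 24*t^2 - 4*t)/(272*s^2 + 384*s*t^3 + 144*t^6 + 36*t^4 + 4*t^2 + 17), Gamma_tst = (-96*s*t^3 + 32*t^2)/(272*s^2 + 384*s*t^3 + 144*t^6 + 36*t^4 + 4*t^2 + 17), Gamma_ttt = (576*s*t^2 + 288*t^5 + 72*t^3 - 64*t)/(272*s^2 + 384*s*t^3 + 144*t^6 + 36*t^4 + 4*t^2 + 17)

E = 1/4 + t^2 + 4*s^2; F = -2*t + 6*s*t^2; G = 17/4 + 9*t^4
Gamma^k_ij = (1/2) g^{kl} (d_i g_jl + d_j g_il - d_l g_ij), with g^inv = (1/(EG-F^2)) [[G, -F], [-F, E]]
first partials: E_s = 8*s, E_t = 2*t, F_s = 6*t^2, F_t = -2 + 12*s*t, G_s = 0, G_t = 36*t^3
D = EG - F^2 = 17/16 + (1/4)*t^2 + 17*s^2 + (9/4)*t^4 + 24*s*t^3 + 9*t^6
expanded: Gamma^s_ss = (G E_s - 2F F_s + F E_t)/(2D), Gamma^s_st = (G E_t - F G_s)/(2D), Gamma^s_tt = (2G F_t - G G_s - F G_t)/(2D), Gamma^t_ss = (2E F_s - E E_t - F E_s)/(2D), Gamma^t_st = (E G_s - F E_t)/(2D), Gamma^t_tt = (E G_t - 2F F_t + F G_s)/(2D); substitute and cancel common factors


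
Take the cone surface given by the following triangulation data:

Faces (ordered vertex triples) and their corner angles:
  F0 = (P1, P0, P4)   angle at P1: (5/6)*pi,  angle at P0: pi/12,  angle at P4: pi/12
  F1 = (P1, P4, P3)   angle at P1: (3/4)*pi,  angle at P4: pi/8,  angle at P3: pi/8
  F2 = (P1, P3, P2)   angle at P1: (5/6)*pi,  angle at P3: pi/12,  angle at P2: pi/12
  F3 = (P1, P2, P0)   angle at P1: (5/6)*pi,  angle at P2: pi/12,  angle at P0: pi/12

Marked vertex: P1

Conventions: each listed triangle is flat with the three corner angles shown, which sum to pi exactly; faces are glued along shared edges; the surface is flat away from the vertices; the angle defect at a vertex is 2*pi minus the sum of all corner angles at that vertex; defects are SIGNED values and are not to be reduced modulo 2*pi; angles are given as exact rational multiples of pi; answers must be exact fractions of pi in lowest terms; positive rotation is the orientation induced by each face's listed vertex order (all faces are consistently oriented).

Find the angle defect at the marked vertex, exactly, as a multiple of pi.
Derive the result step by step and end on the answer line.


Sum of corner angles at P1: (13/4)*pi
defect = 2*pi - (13/4)*pi

Answer: defect(P1) = (-5/4)*pi


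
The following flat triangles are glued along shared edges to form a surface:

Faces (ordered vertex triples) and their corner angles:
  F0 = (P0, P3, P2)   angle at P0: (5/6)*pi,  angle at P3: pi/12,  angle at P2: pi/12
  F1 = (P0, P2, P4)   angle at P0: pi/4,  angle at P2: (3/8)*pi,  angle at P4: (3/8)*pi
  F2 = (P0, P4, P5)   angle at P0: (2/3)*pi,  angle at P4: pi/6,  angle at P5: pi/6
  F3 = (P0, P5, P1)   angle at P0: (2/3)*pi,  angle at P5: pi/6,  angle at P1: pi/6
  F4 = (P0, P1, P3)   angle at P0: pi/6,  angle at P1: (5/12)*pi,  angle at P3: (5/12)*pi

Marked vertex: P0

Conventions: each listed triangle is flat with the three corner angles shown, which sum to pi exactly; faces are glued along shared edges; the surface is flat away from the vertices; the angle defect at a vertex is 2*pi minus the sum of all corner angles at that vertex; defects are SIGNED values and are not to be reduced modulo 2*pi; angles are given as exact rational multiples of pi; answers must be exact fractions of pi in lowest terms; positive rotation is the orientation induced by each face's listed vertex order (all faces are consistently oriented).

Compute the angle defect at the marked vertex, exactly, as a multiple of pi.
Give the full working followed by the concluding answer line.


Sum of corner angles at P0: (31/12)*pi
defect = 2*pi - (31/12)*pi

Answer: defect(P0) = (-7/12)*pi


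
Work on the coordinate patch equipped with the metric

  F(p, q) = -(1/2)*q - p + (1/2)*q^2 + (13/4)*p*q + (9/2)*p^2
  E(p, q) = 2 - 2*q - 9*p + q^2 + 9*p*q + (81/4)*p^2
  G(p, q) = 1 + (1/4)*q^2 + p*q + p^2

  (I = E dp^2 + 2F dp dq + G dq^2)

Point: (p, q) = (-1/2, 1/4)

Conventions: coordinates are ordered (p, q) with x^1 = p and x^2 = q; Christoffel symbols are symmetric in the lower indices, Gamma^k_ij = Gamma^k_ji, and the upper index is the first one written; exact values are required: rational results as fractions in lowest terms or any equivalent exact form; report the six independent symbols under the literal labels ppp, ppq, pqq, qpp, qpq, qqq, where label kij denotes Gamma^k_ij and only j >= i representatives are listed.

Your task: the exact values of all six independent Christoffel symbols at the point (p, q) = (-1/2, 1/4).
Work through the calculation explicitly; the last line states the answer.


E = 10, F = 9/8, G = 73/64 at the point
E_p = -27, E_q = -6, F_p = -75/16, F_q = -15/8, G_p = -3/4, G_q = -3/8
EG - F^2 = 649/64;  g^inv = (64/649) * [[73/64, -9/8], [-9/8, 10]]
first-kind symbols [ij,l] = (1/2)(d_i g_jl + d_j g_il - d_l g_ij): [pp,p] = E_p/2 = -27/2, [pp,q] = F_p - E_q/2 = -27/16, [pq,p] = E_q/2 = -3, [pq,q] = G_p/2 = -3/8, [qq,p] = F_q - G_p/2 = -3/2, [qq,q] = G_q/2 = -3/16
Gamma^p_ij = (G*[ij,p] - F*[ij,q])/(EG - F^2), Gamma^q_ij = (E*[ij,q] - F*[ij,p])/(EG - F^2)

Answer: Gamma_ppp = -864/649, Gamma_ppq = -192/649, Gamma_pqq = -96/649, Gamma_qpp = -108/649, Gamma_qpq = -24/649, Gamma_qqq = -12/649


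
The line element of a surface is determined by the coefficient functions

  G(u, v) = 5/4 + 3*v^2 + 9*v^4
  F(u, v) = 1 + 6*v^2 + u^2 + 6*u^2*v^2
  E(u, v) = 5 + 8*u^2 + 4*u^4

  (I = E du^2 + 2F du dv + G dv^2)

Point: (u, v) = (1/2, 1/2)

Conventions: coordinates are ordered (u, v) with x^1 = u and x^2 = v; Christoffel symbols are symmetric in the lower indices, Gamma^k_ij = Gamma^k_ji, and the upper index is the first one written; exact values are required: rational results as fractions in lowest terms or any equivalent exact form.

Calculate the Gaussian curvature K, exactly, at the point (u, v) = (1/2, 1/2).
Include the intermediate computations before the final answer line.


E = 29/4, F = 25/8, G = 41/16, EG - F^2 = 141/16 at the point
E_u = 10, E_v = 0, F_u = 5/2, F_v = 15/2, G_u = 0, G_v = 15/2
E_vv = 0, F_uv = 6, G_uu = 0
Brioschi: K = (det M1 - det M2) / (EG - F^2)^2 with the standard first/second-derivative matrices M1, M2.
M1 = [[-E_vv/2 + F_uv - G_uu/2, E_u/2, F_u - E_v/2], [F_v - G_u/2, E, F], [G_v/2, F, G]] = [[6, 5, 5/2], [15/2, 29/4, 25/8], [15/4, 25/8, 41/16]]; det M1 = 6
M2 = [[0, E_v/2, G_u/2], [E_v/2, E, F], [G_u/2, F, G]] = [[0, 0, 0], [0, 29/4, 25/8], [0, 25/8, 41/16]]; det M2 = 0
det M1 - det M2 = 6; K = 6 / (141/16)^2 = 512/6627

Answer: K = 512/6627


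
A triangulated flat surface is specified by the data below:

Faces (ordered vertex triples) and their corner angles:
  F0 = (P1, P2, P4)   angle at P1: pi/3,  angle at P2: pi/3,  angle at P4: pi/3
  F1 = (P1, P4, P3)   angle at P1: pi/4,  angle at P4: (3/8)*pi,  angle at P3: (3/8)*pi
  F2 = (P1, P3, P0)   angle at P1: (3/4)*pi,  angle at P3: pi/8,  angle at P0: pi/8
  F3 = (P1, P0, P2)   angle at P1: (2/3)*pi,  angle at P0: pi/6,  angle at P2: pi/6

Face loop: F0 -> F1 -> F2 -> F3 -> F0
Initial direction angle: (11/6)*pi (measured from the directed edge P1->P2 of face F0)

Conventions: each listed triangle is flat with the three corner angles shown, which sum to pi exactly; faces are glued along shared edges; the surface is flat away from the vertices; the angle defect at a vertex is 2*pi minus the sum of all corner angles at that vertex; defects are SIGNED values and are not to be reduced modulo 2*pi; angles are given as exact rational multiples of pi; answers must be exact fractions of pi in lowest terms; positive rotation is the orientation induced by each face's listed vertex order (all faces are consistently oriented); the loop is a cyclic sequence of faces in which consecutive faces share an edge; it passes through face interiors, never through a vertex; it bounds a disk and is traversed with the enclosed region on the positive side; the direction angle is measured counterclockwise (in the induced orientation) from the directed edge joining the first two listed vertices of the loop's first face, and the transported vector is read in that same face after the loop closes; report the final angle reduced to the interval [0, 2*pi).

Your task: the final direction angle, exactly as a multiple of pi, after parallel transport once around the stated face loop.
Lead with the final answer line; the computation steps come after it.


Answer: final direction angle = (11/6)*pi

enclosed vertex P1: corner angles sum to 2*pi, defect = 2*pi - 2*pi = 0
by Gauss-Bonnet the loop rotates the vector by the enclosed defect sum (positive orientation, mod 2*pi)
final angle = (11/6)*pi + 0 = (11/6)*pi (mod 2*pi)


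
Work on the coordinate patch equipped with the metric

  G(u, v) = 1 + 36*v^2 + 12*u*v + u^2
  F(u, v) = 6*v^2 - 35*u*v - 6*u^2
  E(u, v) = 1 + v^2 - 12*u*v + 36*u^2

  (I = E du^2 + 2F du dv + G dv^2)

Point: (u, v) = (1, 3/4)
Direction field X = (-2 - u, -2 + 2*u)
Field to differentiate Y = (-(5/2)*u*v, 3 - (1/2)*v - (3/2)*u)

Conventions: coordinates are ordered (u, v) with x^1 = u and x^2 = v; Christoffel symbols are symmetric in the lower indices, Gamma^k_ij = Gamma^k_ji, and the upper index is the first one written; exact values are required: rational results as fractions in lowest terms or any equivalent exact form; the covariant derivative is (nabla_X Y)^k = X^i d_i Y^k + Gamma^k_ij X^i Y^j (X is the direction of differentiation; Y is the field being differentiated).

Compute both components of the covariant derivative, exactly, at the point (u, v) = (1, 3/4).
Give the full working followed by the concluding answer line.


E = 457/16, F = -231/8, G = 125/4 at the point
E_u = 63, E_v = -21/2, F_u = -153/4, F_v = -26, G_u = 11, G_v = 66
EG - F^2 = 941/16;  g^inv = (16/941) * [[125/4, 231/8], [231/8, 457/16]]
first-kind symbols [ij,l] = (1/2)(d_i g_jl + d_j g_il - d_l g_ij): [uu,u] = E_u/2 = 63/2, [uu,v] = F_u - E_v/2 = -33, [uv,u] = E_v/2 = -21/4, [uv,v] = G_u/2 = 11/2, [vv,u] = F_v - G_u/2 = -63/2, [vv,v] = G_v/2 = 33
Gamma^u_ij = (G*[ij,u] - F*[ij,v])/(EG - F^2), Gamma^v_ij = (E*[ij,v] - F*[ij,u])/(EG - F^2)
Gamma_uuu = 504/941, Gamma_uuv = -84/941, Gamma_uvv = -504/941, Gamma_vuu = -528/941, Gamma_vuv = 88/941, Gamma_vvv = 528/941
X = (-3, 0), Y = (-15/8, 9/8) at the point

Answer: (nabla_X Y)^u = 67293/7528, (nabla_X Y)^v = 1935/1882


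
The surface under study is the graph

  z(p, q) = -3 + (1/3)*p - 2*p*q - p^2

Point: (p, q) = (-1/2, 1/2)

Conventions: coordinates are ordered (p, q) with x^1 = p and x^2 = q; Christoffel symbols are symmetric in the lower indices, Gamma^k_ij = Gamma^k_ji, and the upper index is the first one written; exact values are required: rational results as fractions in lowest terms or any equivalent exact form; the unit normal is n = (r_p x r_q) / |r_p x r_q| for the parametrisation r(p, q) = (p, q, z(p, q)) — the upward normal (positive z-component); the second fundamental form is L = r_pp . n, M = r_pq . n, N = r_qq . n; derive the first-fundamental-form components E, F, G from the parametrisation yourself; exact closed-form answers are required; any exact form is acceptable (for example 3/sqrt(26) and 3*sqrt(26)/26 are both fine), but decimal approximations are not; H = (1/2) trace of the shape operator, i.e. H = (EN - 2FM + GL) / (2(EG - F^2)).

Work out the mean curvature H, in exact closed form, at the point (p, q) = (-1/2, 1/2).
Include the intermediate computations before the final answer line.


z_p = 1/3, z_q = 1, z_pp = -2, z_pq = -2, z_qq = 0
E = 10/9, F = 1/3, G = 2; answer radicand W^2 = 19/9
unnormalised second-form numerators: l = -2, m = -2, n = 0; L = l/sqrt(19/9), and similarly M = m/sqrt(W^2), N = n/sqrt(W^2)
H = (E*n - 2*F*m + G*l) / (2*(EG - F^2)*sqrt(W^2)); E*n - 2*F*m + G*l = -8/3, EG - F^2 = 19/9, so H = (-12/19)/sqrt(19/9)

Answer: H = -36*sqrt(19)/361


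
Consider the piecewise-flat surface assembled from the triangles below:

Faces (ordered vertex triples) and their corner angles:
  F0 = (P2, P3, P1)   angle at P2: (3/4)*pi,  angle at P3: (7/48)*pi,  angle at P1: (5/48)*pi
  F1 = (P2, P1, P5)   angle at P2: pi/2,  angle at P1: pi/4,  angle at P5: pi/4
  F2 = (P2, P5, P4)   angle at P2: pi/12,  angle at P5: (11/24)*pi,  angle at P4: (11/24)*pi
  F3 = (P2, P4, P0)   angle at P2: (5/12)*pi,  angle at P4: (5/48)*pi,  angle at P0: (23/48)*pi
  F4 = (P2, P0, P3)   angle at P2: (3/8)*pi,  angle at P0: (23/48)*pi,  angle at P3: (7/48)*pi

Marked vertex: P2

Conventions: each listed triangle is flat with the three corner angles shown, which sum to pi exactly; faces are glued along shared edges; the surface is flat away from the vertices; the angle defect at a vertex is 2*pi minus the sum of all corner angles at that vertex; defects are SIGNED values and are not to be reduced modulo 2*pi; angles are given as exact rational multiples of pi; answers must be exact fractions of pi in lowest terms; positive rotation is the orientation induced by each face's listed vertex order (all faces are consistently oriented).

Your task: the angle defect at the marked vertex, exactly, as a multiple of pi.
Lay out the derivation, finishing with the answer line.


Sum of corner angles at P2: (17/8)*pi
defect = 2*pi - (17/8)*pi

Answer: defect(P2) = -pi/8


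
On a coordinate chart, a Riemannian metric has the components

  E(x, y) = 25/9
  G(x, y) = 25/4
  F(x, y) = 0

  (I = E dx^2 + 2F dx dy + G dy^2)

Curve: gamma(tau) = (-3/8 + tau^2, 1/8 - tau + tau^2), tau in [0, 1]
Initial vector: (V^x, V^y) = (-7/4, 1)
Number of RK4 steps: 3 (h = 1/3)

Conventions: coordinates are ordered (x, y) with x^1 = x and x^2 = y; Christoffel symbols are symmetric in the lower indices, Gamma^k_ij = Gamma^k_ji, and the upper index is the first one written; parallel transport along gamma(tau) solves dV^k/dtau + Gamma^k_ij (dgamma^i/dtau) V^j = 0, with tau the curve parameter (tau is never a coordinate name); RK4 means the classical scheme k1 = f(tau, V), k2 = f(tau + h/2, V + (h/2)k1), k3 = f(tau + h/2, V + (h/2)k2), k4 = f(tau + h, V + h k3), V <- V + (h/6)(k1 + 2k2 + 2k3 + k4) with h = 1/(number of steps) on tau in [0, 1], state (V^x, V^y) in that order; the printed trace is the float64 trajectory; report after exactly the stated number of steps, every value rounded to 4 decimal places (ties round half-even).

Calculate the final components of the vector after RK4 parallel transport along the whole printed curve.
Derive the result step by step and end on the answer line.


gamma'(tau) = (2*tau, -1 + 2*tau); f(tau, V)^k = -Gamma^k_ij(gamma(tau)) gamma'^i(tau) V^j; h = 1/3; intermediate values shown to 6 dp
curve data and Christoffel symbols at the stage parameters:
  tau = 0.000000: gamma = (-0.375000, 0.125000), gamma' = (0.000000, -1.000000); Gamma_xxx = 0.000000, Gamma_xxy = 0.000000, Gamma_xyy = 0.000000, Gamma_yxx = 0.000000, Gamma_yxy = 0.000000, Gamma_yyy = 0.000000
  tau = 0.166667: gamma = (-0.347222, -0.013889), gamma' = (0.333333, -0.666667); Gamma_xxx = 0.000000, Gamma_xxy = 0.000000, Gamma_xyy = 0.000000, Gamma_yxx = 0.000000, Gamma_yxy = 0.000000, Gamma_yyy = 0.000000
  tau = 0.333333: gamma = (-0.263889, -0.097222), gamma' = (0.666667, -0.333333); Gamma_xxx = 0.000000, Gamma_xxy = 0.000000, Gamma_xyy = 0.000000, Gamma_yxx = 0.000000, Gamma_yxy = 0.000000, Gamma_yyy = 0.000000
  tau = 0.500000: gamma = (-0.125000, -0.125000), gamma' = (1.000000, 0.000000); Gamma_xxx = 0.000000, Gamma_xxy = 0.000000, Gamma_xyy = 0.000000, Gamma_yxx = 0.000000, Gamma_yxy = 0.000000, Gamma_yyy = 0.000000
  tau = 0.666667: gamma = (0.069444, -0.097222), gamma' = (1.333333, 0.333333); Gamma_xxx = 0.000000, Gamma_xxy = 0.000000, Gamma_xyy = 0.000000, Gamma_yxx = 0.000000, Gamma_yxy = 0.000000, Gamma_yyy = 0.000000
  tau = 0.833333: gamma = (0.319444, -0.013889), gamma' = (1.666667, 0.666667); Gamma_xxx = 0.000000, Gamma_xxy = 0.000000, Gamma_xyy = 0.000000, Gamma_yxx = 0.000000, Gamma_yxy = 0.000000, Gamma_yyy = 0.000000
  tau = 1.000000: gamma = (0.625000, 0.125000), gamma' = (2.000000, 1.000000); Gamma_xxx = 0.000000, Gamma_xxy = 0.000000, Gamma_xyy = 0.000000, Gamma_yxx = 0.000000, Gamma_yxy = 0.000000, Gamma_yyy = 0.000000
step 0: V^x = -1.7500, V^y = 1.0000
step 1: k1 = (0.000000, 0.000000), k2 = (0.000000, 0.000000), k3 = (0.000000, 0.000000), k4 = (0.000000, 0.000000); V <- V + (h/6)(k1 + 2k2 + 2k3 + k4): V^x = -1.7500, V^y = 1.0000
step 2: k1 = (0.000000, 0.000000), k2 = (0.000000, 0.000000), k3 = (0.000000, 0.000000), k4 = (0.000000, 0.000000); V <- V + (h/6)(k1 + 2k2 + 2k3 + k4): V^x = -1.7500, V^y = 1.0000
step 3: k1 = (0.000000, 0.000000), k2 = (0.000000, 0.000000), k3 = (0.000000, 0.000000), k4 = (0.000000, 0.000000); V <- V + (h/6)(k1 + 2k2 + 2k3 + k4): V^x = -1.7500, V^y = 1.0000

Answer: V^x = -1.7500, V^y = 1.0000
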